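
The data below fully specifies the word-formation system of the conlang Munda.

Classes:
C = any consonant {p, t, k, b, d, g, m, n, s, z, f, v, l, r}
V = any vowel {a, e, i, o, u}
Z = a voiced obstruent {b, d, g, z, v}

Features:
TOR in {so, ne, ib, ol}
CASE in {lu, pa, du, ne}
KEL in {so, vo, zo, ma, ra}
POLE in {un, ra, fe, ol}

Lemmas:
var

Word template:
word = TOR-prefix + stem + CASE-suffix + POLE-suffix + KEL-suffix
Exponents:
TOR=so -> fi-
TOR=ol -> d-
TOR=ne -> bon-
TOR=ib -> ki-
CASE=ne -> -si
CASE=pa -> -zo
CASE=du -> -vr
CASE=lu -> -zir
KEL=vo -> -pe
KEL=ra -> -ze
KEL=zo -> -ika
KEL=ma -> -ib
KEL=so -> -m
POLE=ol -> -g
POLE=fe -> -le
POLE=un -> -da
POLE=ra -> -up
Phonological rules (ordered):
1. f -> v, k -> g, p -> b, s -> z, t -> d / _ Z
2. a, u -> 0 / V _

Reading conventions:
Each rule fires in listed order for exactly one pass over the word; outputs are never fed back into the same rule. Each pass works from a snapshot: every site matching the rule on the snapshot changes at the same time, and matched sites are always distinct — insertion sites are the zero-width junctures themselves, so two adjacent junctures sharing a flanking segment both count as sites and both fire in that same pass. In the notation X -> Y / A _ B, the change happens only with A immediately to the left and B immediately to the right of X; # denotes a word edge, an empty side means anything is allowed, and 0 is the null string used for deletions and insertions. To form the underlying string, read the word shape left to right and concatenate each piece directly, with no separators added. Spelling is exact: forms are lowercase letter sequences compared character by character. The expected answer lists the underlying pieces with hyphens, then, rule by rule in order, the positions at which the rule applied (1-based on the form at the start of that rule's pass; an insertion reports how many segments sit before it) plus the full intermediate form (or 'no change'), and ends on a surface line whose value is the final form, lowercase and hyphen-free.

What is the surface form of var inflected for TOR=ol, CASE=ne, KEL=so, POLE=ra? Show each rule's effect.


underlying: d-var-si-up-m
1. f -> v, k -> g, p -> b, s -> z, t -> d / _ Z: no change
2. a, u -> 0 / V _: fires at position(s) 7: dvarsipm
surface: dvarsipm


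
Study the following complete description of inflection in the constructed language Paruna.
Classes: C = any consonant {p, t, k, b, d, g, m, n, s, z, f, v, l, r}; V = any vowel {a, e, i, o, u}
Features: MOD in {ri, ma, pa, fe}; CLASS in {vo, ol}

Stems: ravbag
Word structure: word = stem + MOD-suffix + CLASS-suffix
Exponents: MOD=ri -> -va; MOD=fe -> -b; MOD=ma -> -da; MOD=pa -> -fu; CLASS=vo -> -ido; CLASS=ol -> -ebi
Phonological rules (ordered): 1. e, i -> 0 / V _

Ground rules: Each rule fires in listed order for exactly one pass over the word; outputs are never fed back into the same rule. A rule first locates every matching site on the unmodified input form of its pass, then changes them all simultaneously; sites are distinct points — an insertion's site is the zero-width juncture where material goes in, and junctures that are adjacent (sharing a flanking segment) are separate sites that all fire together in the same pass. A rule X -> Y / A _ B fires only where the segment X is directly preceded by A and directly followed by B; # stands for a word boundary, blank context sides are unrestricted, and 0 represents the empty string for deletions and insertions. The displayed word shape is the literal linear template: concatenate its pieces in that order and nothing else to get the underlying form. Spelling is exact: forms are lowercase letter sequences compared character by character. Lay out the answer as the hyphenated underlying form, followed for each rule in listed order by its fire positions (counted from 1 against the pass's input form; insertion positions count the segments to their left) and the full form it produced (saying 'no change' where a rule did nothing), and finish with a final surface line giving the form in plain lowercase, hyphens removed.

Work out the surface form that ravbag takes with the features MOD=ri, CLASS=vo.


underlying: ravbag-va-ido
1. e, i -> 0 / V _: fires at position(s) 9: ravbagvado
surface: ravbagvado


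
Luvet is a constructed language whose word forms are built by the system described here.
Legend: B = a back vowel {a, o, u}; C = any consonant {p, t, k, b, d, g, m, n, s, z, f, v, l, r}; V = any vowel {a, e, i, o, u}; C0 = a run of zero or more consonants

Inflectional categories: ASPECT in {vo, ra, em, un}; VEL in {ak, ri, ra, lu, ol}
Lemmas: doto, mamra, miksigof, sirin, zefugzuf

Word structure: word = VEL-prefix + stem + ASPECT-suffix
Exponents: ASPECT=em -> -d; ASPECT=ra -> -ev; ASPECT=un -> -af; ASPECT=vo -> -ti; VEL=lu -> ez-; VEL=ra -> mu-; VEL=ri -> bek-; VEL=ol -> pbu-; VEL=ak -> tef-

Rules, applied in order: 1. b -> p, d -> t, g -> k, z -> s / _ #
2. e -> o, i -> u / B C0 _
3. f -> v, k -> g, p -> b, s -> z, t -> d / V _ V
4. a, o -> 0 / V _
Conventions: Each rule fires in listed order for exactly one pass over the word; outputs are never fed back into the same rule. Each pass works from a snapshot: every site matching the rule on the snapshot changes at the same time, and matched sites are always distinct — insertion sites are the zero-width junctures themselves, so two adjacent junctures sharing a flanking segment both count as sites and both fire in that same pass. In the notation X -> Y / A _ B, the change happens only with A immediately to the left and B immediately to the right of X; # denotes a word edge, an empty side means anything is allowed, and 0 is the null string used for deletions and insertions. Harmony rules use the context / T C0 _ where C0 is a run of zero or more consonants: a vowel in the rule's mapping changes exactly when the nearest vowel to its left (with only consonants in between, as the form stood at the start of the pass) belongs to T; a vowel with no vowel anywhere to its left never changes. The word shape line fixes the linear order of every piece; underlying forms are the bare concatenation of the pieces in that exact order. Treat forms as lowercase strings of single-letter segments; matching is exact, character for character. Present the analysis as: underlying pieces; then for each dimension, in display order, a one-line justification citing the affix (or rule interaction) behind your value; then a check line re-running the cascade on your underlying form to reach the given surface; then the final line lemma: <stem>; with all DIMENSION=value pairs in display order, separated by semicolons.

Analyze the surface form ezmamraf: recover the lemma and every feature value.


underlying: ez-mamra-af
ASPECT=un - signalled by the affix -af
VEL=lu - signalled by the affix ez-
check: ezmamraaf -> ezmamraaf -> ezmamraaf -> ezmamraaf -> ezmamraf
lemma: mamra; ASPECT=un; VEL=lu


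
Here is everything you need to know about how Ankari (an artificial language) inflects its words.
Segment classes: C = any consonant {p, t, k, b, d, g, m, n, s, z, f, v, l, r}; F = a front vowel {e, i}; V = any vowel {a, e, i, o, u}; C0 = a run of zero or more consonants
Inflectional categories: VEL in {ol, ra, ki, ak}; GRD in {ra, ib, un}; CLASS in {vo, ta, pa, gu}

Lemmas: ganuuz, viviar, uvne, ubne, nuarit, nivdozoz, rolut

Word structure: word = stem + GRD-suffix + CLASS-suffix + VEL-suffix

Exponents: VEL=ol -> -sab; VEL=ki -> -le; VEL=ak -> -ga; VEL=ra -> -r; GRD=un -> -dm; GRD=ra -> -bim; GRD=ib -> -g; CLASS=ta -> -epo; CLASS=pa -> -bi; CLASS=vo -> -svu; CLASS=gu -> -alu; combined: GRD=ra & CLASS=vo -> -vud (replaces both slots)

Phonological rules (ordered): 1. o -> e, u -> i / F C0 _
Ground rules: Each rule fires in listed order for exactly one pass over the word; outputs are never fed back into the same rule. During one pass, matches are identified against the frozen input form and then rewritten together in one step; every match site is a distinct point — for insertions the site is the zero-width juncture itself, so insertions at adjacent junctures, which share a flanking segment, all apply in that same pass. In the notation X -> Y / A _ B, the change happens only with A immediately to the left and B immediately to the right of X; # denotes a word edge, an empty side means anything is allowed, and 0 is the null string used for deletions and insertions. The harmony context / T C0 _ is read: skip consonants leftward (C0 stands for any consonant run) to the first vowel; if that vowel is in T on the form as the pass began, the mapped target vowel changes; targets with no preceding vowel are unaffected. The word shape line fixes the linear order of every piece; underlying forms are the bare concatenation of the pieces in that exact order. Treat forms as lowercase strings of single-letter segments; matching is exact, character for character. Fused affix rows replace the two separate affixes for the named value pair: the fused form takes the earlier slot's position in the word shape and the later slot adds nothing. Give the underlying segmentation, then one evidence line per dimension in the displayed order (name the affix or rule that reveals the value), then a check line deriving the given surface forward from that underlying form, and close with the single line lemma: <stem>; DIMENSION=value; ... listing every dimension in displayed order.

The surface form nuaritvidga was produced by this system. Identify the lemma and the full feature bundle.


underlying: nuarit-vud-ga
VEL=ak - signalled by the affix -ga
GRD=ra - signalled by the combined affix row
CLASS=vo - signalled by the combined affix row
check: nuaritvudga -> nuaritvidga
lemma: nuarit; VEL=ak; GRD=ra; CLASS=vo


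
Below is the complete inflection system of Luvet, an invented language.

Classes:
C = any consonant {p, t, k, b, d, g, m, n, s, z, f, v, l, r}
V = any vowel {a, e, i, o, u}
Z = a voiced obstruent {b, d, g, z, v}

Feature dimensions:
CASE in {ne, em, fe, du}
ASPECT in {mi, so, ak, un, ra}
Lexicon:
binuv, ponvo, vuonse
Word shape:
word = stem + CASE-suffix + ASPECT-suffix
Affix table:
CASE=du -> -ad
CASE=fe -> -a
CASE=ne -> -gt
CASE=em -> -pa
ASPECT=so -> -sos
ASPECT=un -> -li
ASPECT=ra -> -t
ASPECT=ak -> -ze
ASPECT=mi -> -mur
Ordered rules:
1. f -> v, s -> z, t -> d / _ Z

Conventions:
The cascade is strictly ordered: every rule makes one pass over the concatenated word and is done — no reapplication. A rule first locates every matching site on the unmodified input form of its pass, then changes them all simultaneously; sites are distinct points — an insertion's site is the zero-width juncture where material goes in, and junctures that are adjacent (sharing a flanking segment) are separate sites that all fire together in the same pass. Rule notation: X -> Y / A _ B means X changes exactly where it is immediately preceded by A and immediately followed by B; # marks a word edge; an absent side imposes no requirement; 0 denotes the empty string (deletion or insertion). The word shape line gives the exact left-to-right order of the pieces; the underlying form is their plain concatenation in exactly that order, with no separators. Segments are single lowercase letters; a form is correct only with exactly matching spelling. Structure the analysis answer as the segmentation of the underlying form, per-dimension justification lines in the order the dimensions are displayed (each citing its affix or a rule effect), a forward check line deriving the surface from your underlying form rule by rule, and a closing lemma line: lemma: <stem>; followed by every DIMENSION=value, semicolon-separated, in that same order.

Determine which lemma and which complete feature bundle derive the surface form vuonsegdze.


underlying: vuonse-gt-ze
CASE=ne - signalled by the affix -gt
ASPECT=ak - signalled by the affix -ze
check: vuonsegtze -> vuonsegdze
lemma: vuonse; CASE=ne; ASPECT=ak


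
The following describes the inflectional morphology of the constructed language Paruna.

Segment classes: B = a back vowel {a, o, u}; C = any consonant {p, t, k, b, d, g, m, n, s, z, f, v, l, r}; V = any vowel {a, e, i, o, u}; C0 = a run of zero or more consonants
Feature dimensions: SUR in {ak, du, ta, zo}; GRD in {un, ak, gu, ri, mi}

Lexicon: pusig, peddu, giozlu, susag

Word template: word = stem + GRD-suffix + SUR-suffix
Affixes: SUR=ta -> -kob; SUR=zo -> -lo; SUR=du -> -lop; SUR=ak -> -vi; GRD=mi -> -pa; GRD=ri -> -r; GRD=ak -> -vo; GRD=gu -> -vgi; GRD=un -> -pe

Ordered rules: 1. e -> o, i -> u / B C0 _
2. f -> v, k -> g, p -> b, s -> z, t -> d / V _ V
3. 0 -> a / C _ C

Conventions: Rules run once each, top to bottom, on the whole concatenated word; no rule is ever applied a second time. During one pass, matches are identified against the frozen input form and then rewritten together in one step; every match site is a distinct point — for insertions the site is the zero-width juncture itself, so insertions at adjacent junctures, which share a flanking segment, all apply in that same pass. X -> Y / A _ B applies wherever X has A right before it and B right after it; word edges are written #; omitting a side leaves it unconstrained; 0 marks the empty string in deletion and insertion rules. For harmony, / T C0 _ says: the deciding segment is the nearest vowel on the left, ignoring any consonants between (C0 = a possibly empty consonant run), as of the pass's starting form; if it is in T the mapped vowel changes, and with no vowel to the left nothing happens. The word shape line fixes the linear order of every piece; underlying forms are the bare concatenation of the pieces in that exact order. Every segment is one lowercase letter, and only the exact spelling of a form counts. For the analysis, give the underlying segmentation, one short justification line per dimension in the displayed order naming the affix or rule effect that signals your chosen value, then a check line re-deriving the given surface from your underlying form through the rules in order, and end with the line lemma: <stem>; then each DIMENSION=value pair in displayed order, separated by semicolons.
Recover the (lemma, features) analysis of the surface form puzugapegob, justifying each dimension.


underlying: pusig-pe-kob
SUR=ta - signalled by the affix -kob
GRD=un - signalled by the affix -pe
check: pusigpekob -> pusugpekob -> puzugpegob -> puzugapegob
lemma: pusig; SUR=ta; GRD=un


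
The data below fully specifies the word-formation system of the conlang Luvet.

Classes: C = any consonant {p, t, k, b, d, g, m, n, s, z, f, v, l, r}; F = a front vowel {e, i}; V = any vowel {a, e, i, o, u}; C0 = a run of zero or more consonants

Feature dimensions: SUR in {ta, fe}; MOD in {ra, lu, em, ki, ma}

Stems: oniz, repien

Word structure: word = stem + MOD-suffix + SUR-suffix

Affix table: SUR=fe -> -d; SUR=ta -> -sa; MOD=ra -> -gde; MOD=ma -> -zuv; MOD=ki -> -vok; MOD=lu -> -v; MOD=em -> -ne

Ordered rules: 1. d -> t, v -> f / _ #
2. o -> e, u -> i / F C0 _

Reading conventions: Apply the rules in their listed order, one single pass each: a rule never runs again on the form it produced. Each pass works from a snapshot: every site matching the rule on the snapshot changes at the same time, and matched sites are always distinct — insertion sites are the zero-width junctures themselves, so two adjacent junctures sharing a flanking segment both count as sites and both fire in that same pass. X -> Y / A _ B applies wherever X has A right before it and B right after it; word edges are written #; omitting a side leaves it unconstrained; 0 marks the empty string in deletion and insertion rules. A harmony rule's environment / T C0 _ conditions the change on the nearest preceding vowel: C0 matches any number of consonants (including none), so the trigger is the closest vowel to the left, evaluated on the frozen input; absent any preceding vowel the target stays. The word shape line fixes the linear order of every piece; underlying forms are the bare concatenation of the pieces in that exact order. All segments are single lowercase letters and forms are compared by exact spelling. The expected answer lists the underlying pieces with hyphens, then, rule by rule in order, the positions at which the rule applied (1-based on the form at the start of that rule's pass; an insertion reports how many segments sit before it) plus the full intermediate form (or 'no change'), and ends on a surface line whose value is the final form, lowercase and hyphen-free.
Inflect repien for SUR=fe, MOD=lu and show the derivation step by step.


underlying: repien-v-d
1. d -> t, v -> f / _ #: fires at position(s) 8: repienvt
2. o -> e, u -> i / F C0 _: no change
surface: repienvt


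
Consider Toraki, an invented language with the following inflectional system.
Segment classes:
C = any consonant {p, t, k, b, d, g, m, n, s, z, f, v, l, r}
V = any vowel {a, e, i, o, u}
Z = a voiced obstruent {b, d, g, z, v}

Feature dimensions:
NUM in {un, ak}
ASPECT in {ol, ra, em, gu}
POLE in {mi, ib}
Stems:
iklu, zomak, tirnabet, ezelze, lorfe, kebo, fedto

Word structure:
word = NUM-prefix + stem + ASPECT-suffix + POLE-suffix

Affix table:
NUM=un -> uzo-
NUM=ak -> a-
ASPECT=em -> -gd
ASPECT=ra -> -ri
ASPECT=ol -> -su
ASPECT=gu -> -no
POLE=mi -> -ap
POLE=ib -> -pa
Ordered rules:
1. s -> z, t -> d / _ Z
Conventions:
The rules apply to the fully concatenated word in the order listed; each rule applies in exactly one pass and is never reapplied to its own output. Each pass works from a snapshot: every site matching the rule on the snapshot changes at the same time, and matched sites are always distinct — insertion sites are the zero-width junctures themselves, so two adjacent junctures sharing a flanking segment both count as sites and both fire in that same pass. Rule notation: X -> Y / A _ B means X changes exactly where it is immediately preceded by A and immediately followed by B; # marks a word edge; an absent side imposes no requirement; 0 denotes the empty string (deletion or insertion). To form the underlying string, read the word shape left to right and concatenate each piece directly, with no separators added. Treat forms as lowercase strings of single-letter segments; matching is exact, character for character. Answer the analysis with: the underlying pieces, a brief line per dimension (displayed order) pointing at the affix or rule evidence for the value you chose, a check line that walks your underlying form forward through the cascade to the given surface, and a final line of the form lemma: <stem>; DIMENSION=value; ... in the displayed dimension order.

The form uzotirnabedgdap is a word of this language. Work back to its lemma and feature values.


underlying: uzo-tirnabet-gd-ap
NUM=un - signalled by the affix uzo-
ASPECT=em - signalled by the affix -gd
POLE=mi - signalled by the affix -ap
check: uzotirnabetgdap -> uzotirnabedgdap
lemma: tirnabet; NUM=un; ASPECT=em; POLE=mi


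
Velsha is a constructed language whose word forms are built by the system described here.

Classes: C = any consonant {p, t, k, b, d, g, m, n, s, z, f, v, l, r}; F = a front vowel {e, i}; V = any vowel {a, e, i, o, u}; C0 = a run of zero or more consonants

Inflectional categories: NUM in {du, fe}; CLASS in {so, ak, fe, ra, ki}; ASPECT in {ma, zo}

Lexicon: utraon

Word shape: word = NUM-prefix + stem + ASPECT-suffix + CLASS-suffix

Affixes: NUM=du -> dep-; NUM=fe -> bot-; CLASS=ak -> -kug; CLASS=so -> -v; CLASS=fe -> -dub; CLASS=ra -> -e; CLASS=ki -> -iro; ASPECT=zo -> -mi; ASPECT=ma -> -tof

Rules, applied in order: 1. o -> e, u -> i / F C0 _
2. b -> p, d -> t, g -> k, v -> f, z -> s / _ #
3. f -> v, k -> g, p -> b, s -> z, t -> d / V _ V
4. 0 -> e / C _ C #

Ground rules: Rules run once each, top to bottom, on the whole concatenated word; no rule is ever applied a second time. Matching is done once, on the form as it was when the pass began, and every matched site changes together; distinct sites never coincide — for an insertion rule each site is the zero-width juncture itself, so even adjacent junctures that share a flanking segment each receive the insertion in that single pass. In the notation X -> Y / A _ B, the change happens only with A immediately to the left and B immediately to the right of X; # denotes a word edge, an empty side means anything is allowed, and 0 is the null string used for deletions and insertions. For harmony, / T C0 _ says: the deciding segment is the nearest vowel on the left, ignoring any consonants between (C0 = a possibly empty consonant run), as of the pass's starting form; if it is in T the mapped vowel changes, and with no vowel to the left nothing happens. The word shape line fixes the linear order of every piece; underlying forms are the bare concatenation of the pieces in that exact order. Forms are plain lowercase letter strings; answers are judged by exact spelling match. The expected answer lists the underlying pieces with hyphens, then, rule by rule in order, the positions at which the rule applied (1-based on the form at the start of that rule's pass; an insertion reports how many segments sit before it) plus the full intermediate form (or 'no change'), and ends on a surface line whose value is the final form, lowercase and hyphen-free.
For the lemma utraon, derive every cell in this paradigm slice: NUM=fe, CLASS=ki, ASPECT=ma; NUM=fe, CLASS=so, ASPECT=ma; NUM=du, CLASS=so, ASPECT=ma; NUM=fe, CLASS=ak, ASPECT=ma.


cell NUM=fe, CLASS=ki, ASPECT=ma:
underlying: bot-utraon-tof-iro
1. o -> e, u -> i / F C0 _: fires at position(s) 15: botutraontofire
2. b -> p, d -> t, g -> k, v -> f, z -> s / _ #: no change
3. f -> v, k -> g, p -> b, s -> z, t -> d / V _ V: fires at position(s) 3, 12: bodutraontovire
4. 0 -> e / C _ C #: no change
surface: bodutraontovire

cell NUM=fe, CLASS=so, ASPECT=ma:
underlying: bot-utraon-tof-v
1. o -> e, u -> i / F C0 _: no change
2. b -> p, d -> t, g -> k, v -> f, z -> s / _ #: fires at position(s) 13: botutraontoff
3. f -> v, k -> g, p -> b, s -> z, t -> d / V _ V: fires at position(s) 3: bodutraontoff
4. 0 -> e / C _ C #: inserts after position(s) 12: bodutraontofef
surface: bodutraontofef

cell NUM=du, CLASS=so, ASPECT=ma:
underlying: dep-utraon-tof-v
1. o -> e, u -> i / F C0 _: fires at position(s) 4: depitraontofv
2. b -> p, d -> t, g -> k, v -> f, z -> s / _ #: fires at position(s) 13: depitraontoff
3. f -> v, k -> g, p -> b, s -> z, t -> d / V _ V: fires at position(s) 3: debitraontoff
4. 0 -> e / C _ C #: inserts after position(s) 12: debitraontofef
surface: debitraontofef

cell NUM=fe, CLASS=ak, ASPECT=ma:
underlying: bot-utraon-tof-kug
1. o -> e, u -> i / F C0 _: no change
2. b -> p, d -> t, g -> k, v -> f, z -> s / _ #: fires at position(s) 15: botutraontofkuk
3. f -> v, k -> g, p -> b, s -> z, t -> d / V _ V: fires at position(s) 3: bodutraontofkuk
4. 0 -> e / C _ C #: no change
surface: bodutraontofkuk


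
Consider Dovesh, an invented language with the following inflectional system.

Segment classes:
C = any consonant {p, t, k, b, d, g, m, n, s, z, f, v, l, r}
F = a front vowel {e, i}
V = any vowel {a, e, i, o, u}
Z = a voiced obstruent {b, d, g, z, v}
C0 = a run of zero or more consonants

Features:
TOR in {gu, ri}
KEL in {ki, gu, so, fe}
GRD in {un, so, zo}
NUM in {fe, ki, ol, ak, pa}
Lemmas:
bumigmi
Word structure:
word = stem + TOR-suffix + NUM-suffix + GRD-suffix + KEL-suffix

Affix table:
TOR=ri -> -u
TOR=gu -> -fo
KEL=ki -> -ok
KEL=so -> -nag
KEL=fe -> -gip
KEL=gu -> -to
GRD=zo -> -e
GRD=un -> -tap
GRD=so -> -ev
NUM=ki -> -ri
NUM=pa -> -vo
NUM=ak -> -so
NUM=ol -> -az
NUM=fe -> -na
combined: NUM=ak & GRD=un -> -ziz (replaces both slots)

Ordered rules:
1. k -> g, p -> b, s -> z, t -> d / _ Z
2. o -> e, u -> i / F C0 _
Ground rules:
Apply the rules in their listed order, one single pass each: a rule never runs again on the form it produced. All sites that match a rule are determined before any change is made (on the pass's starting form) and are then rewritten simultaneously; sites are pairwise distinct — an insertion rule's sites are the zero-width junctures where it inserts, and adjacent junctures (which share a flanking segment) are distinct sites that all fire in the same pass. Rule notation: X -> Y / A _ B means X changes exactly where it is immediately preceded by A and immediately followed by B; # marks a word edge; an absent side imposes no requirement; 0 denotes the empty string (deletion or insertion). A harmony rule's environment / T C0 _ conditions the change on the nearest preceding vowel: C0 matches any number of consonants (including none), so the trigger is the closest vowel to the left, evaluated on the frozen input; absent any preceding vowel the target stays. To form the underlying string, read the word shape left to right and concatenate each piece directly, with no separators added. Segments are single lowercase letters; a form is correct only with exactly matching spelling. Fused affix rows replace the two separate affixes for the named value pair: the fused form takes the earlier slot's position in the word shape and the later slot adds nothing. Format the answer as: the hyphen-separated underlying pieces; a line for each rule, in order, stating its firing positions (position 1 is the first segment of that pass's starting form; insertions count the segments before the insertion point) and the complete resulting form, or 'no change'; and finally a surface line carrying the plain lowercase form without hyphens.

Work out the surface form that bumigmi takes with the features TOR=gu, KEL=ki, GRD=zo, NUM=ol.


underlying: bumigmi-fo-az-e-ok
1. k -> g, p -> b, s -> z, t -> d / _ Z: no change
2. o -> e, u -> i / F C0 _: fires at position(s) 9, 13: bumigmifeazeek
surface: bumigmifeazeek


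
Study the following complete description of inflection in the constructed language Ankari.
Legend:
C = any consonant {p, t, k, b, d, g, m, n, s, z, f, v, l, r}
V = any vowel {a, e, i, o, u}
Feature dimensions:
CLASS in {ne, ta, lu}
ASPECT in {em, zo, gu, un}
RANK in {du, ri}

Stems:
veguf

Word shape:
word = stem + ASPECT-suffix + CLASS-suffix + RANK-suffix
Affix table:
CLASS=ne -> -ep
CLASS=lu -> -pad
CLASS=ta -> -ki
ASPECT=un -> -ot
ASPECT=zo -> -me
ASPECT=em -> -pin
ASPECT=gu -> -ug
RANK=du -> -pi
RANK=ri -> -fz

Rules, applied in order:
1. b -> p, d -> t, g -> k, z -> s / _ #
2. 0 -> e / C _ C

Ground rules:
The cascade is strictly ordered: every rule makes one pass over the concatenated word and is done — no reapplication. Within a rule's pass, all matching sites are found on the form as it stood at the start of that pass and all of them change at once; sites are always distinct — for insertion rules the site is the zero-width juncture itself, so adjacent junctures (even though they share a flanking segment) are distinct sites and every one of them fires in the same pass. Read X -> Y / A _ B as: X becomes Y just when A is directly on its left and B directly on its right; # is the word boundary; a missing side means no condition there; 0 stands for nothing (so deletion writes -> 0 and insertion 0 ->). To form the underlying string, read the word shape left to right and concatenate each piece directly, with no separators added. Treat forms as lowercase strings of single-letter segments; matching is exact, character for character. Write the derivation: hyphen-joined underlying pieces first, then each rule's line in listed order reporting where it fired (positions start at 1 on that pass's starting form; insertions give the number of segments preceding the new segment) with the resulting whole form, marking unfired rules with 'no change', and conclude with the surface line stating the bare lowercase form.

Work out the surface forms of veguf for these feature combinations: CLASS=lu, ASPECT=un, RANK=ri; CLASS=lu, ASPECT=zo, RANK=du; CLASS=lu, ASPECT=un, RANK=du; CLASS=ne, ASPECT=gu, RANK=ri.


cell CLASS=lu, ASPECT=un, RANK=ri:
underlying: veguf-ot-pad-fz
1. b -> p, d -> t, g -> k, z -> s / _ #: fires at position(s) 12: vegufotpadfs
2. 0 -> e / C _ C: inserts after position(s) 7, 10, 11: vegufotepadefes
surface: vegufotepadefes

cell CLASS=lu, ASPECT=zo, RANK=du:
underlying: veguf-me-pad-pi
1. b -> p, d -> t, g -> k, z -> s / _ #: no change
2. 0 -> e / C _ C: inserts after position(s) 5, 10: vegufemepadepi
surface: vegufemepadepi

cell CLASS=lu, ASPECT=un, RANK=du:
underlying: veguf-ot-pad-pi
1. b -> p, d -> t, g -> k, z -> s / _ #: no change
2. 0 -> e / C _ C: inserts after position(s) 7, 10: vegufotepadepi
surface: vegufotepadepi

cell CLASS=ne, ASPECT=gu, RANK=ri:
underlying: veguf-ug-ep-fz
1. b -> p, d -> t, g -> k, z -> s / _ #: fires at position(s) 11: vegufugepfs
2. 0 -> e / C _ C: inserts after position(s) 9, 10: vegufugepefes
surface: vegufugepefes


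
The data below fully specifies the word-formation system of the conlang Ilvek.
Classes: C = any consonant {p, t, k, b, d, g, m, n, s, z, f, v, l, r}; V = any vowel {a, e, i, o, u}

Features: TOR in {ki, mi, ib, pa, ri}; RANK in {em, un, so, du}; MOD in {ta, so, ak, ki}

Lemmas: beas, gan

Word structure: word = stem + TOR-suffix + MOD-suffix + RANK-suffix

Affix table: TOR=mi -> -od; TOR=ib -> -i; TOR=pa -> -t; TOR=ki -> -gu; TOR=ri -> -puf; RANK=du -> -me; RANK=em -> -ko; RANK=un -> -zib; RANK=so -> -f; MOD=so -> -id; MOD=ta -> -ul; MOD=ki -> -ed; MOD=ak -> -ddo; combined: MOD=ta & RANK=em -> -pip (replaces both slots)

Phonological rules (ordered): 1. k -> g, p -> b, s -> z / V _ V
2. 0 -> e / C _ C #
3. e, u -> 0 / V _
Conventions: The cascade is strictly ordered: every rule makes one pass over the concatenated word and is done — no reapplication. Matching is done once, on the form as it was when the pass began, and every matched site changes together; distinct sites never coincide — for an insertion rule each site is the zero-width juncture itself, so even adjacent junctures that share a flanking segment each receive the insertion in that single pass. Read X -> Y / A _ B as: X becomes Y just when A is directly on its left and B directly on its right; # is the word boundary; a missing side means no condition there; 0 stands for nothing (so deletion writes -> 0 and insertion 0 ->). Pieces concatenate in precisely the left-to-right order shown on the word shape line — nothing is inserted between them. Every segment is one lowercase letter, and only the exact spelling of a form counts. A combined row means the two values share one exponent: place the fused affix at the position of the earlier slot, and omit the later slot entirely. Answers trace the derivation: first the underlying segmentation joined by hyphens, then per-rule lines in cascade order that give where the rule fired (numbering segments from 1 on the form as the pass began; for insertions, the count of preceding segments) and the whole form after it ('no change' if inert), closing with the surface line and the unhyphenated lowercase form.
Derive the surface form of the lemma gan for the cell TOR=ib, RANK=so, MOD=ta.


underlying: gan-i-ul-f
1. k -> g, p -> b, s -> z / V _ V: no change
2. 0 -> e / C _ C #: inserts after position(s) 6: ganiulef
3. e, u -> 0 / V _: fires at position(s) 5: ganilef
surface: ganilef


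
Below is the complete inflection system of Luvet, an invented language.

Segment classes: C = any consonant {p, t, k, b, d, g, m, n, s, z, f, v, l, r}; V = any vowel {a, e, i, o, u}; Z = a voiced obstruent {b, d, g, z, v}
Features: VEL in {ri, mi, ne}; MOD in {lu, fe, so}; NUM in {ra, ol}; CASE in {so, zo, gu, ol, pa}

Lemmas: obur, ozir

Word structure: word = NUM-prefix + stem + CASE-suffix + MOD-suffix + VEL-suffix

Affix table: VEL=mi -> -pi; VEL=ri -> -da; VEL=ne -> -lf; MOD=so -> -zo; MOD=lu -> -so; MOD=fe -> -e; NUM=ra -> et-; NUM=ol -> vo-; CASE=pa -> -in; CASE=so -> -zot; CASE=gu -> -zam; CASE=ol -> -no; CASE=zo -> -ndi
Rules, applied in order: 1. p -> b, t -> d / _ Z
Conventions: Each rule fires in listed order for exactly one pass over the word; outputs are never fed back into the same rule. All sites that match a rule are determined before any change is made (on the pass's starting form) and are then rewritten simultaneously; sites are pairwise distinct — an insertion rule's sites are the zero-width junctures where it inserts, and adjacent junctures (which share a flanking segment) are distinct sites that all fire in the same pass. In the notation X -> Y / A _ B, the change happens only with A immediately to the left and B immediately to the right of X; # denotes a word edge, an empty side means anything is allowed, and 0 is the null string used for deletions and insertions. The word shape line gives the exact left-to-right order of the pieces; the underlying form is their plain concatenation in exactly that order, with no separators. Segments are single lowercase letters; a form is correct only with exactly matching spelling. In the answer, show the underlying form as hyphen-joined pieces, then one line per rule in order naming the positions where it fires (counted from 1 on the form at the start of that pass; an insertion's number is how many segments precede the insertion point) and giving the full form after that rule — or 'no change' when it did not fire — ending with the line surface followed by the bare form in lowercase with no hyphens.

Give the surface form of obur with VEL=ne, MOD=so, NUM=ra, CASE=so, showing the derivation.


underlying: et-obur-zot-zo-lf
1. p -> b, t -> d / _ Z: fires at position(s) 9: etoburzodzolf
surface: etoburzodzolf


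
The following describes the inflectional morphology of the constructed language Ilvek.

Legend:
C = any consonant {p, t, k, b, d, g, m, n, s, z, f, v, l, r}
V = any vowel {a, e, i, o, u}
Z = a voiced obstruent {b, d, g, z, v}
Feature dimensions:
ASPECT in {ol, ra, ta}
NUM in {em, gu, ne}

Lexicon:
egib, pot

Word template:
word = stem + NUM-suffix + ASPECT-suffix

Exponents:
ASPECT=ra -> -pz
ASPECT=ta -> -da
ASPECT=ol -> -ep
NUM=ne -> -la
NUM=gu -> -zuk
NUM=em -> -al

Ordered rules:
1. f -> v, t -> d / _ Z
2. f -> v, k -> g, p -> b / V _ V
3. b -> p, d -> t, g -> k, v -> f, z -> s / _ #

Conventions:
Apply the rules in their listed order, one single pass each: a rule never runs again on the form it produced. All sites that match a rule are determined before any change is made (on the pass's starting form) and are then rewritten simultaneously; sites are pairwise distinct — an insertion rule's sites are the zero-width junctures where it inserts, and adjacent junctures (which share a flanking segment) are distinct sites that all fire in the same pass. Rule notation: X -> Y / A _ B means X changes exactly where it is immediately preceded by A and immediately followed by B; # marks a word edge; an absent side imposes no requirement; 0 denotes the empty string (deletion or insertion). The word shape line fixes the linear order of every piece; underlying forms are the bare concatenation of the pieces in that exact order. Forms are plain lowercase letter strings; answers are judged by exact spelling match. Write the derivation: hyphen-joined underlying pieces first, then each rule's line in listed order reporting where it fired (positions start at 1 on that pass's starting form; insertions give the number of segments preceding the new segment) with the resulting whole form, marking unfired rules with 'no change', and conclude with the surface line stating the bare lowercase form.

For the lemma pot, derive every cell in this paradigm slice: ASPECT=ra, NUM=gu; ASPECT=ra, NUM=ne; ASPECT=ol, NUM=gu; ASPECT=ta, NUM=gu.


cell ASPECT=ra, NUM=gu:
underlying: pot-zuk-pz
1. f -> v, t -> d / _ Z: fires at position(s) 3: podzukpz
2. f -> v, k -> g, p -> b / V _ V: no change
3. b -> p, d -> t, g -> k, v -> f, z -> s / _ #: fires at position(s) 8: podzukps
surface: podzukps

cell ASPECT=ra, NUM=ne:
underlying: pot-la-pz
1. f -> v, t -> d / _ Z: no change
2. f -> v, k -> g, p -> b / V _ V: no change
3. b -> p, d -> t, g -> k, v -> f, z -> s / _ #: fires at position(s) 7: potlaps
surface: potlaps

cell ASPECT=ol, NUM=gu:
underlying: pot-zuk-ep
1. f -> v, t -> d / _ Z: fires at position(s) 3: podzukep
2. f -> v, k -> g, p -> b / V _ V: fires at position(s) 6: podzugep
3. b -> p, d -> t, g -> k, v -> f, z -> s / _ #: no change
surface: podzugep

cell ASPECT=ta, NUM=gu:
underlying: pot-zuk-da
1. f -> v, t -> d / _ Z: fires at position(s) 3: podzukda
2. f -> v, k -> g, p -> b / V _ V: no change
3. b -> p, d -> t, g -> k, v -> f, z -> s / _ #: no change
surface: podzukda


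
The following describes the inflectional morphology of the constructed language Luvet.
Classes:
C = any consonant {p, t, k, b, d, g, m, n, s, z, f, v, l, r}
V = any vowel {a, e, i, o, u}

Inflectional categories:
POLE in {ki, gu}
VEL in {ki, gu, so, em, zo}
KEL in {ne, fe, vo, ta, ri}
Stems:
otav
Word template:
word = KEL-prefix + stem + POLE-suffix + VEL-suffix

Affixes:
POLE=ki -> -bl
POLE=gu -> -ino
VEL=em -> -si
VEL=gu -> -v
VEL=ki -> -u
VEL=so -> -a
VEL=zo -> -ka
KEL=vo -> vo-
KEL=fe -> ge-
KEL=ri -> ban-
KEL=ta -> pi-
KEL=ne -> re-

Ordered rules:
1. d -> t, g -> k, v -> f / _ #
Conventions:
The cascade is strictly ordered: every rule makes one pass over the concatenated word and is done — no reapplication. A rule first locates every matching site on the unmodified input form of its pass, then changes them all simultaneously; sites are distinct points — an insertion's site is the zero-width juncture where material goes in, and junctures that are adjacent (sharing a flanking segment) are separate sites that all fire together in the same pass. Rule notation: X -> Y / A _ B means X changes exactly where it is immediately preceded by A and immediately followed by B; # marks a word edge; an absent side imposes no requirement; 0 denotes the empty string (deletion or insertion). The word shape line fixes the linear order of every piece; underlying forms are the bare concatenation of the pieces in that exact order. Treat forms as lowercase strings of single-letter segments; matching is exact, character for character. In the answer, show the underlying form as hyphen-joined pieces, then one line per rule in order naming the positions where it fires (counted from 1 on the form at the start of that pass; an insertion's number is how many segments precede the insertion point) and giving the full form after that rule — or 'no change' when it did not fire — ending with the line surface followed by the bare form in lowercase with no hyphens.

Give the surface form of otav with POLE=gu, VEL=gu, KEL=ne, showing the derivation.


underlying: re-otav-ino-v
1. d -> t, g -> k, v -> f / _ #: fires at position(s) 10: reotavinof
surface: reotavinof


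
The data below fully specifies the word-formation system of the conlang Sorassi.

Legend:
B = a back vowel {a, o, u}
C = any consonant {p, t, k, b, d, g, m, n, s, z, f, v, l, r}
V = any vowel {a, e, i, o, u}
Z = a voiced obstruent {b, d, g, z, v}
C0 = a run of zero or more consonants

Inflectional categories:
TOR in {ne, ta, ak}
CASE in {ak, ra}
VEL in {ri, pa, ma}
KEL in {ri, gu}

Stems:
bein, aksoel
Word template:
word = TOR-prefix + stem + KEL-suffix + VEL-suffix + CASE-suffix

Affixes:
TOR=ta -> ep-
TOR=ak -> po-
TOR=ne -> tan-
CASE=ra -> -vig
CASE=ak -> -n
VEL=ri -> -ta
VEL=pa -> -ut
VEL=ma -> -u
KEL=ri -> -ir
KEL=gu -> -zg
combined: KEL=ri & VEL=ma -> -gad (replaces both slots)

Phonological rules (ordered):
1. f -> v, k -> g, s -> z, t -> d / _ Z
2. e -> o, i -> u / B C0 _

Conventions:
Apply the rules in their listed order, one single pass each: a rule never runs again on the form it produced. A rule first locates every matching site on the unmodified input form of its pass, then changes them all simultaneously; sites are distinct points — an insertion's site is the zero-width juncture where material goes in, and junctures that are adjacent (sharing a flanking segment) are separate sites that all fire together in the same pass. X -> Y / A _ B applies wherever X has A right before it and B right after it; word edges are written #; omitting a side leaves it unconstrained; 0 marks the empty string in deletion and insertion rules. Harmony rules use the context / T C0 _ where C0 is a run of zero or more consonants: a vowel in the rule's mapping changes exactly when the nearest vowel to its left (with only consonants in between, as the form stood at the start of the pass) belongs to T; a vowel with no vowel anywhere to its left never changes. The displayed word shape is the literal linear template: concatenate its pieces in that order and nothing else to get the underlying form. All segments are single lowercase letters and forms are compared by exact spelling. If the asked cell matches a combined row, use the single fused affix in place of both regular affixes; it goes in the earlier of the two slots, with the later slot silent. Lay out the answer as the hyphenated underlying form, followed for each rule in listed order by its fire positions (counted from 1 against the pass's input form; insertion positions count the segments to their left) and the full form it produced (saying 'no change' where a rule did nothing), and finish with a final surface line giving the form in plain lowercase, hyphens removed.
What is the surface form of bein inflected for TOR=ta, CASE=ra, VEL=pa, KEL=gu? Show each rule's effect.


underlying: ep-bein-zg-ut-vig
1. f -> v, k -> g, s -> z, t -> d / _ Z: fires at position(s) 10: epbeinzgudvig
2. e -> o, i -> u / B C0 _: fires at position(s) 12: epbeinzgudvug
surface: epbeinzgudvug
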